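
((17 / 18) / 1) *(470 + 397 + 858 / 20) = 17187 / 20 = 859.35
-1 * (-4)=4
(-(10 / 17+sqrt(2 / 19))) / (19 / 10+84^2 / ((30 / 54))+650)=-100 / 2269959- 10 * sqrt(38) / 2537013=-0.00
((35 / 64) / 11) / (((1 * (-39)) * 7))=-5 / 27456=-0.00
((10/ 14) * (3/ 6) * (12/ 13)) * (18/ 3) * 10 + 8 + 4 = 2892/ 91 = 31.78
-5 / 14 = -0.36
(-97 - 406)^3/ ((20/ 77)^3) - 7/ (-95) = -1103899995654729/ 152000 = -7262499971.41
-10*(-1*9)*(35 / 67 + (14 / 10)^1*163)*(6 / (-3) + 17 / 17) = -1379196 / 67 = -20585.01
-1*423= -423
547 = 547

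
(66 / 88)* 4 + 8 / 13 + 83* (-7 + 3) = -4269 / 13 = -328.38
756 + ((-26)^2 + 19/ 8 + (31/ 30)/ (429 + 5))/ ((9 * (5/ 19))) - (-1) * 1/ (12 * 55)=433441363/ 415800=1042.43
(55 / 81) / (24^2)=0.00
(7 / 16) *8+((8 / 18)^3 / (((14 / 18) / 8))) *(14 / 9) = 7151 / 1458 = 4.90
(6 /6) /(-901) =-1 /901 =-0.00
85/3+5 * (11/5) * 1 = 39.33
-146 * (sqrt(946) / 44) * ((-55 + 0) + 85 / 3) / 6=1460 * sqrt(946) / 99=453.59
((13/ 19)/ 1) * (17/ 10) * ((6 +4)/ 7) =221/ 133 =1.66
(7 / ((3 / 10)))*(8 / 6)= 280 / 9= 31.11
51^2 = 2601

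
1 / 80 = 0.01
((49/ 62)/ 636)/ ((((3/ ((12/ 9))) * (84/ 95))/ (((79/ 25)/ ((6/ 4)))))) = 10507/ 7984980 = 0.00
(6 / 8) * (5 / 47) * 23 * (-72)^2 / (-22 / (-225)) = 50301000 / 517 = 97294.00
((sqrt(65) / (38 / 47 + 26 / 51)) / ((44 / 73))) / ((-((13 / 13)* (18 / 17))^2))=-16856503* sqrt(65) / 15016320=-9.05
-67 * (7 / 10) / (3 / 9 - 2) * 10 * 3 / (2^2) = 4221 / 20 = 211.05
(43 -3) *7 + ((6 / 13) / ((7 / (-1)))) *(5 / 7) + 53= 212091 / 637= 332.95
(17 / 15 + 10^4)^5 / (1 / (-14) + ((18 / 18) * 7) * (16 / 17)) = 18083368759155606058836425966 / 1177790625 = 15353636185680800489.34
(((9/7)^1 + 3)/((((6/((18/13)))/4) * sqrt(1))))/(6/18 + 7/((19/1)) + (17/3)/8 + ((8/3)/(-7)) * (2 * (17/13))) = 54720/5723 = 9.56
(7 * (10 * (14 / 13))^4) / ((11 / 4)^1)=10756480000 / 314171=34237.66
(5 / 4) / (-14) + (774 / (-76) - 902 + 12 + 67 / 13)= -12381295 / 13832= -895.12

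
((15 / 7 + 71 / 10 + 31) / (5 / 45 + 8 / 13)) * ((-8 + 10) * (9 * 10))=5932602 / 595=9970.76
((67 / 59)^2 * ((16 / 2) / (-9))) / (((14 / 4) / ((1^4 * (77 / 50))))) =-395032 / 783225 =-0.50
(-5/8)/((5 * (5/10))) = -1/4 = -0.25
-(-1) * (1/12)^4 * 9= 1/2304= 0.00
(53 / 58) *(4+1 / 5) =1113 / 290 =3.84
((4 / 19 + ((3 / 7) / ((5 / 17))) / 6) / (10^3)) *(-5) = -0.00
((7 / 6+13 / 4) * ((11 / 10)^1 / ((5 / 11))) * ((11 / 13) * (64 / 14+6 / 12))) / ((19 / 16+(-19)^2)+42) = 0.11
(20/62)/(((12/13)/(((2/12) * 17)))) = 1105/1116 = 0.99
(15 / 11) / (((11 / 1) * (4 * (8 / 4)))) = 15 / 968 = 0.02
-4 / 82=-2 / 41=-0.05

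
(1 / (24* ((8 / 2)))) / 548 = 1 / 52608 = 0.00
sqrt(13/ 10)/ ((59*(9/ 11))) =0.02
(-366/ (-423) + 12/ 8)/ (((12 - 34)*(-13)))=667/ 80652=0.01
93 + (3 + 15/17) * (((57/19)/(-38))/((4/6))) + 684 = 501645/646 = 776.54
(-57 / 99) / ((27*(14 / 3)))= -19 / 4158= -0.00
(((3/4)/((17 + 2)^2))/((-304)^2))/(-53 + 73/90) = -0.00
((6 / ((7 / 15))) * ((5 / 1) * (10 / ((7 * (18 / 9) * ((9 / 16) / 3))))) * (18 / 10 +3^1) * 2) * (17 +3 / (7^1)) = 14054400 / 343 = 40974.93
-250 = -250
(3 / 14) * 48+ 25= 247 / 7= 35.29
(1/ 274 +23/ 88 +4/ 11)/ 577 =689/ 632392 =0.00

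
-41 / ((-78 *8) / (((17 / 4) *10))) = 3485 / 1248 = 2.79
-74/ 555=-2/ 15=-0.13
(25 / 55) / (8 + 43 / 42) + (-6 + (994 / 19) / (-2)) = -2543269 / 79211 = -32.11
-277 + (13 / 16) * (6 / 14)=-30985 / 112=-276.65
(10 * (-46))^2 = 211600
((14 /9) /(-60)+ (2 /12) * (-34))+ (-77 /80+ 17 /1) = 4469 /432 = 10.34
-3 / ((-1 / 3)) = 9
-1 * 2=-2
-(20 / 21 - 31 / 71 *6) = 2486 / 1491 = 1.67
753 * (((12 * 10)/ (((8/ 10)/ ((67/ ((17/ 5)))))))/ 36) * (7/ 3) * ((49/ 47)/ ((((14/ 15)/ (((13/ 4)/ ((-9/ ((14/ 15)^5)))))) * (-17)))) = 360087588406/ 148530105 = 2424.34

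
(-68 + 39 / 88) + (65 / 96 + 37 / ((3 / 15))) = 124735 / 1056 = 118.12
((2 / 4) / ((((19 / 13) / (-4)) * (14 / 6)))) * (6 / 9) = -0.39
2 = 2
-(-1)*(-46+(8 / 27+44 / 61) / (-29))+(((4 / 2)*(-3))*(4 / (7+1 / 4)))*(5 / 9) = -2286614 / 47763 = -47.87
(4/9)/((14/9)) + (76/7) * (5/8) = 99/14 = 7.07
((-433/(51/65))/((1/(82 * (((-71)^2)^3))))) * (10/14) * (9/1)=-4434620463876550350/119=-37265718183836557.56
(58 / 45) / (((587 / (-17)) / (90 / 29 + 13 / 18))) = -33949 / 237735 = -0.14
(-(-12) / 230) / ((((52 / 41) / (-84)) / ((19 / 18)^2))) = -103607 / 26910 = -3.85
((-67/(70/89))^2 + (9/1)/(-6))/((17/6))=106650057/41650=2560.63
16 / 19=0.84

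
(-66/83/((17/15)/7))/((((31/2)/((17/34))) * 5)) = -1386/43741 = -0.03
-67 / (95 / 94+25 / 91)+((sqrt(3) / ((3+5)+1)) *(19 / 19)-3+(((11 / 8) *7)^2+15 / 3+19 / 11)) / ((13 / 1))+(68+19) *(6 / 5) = sqrt(3) / 117+1201227461 / 20125248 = 59.70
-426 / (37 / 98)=-41748 / 37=-1128.32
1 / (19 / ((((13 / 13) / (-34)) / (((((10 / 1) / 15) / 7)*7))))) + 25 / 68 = 118 / 323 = 0.37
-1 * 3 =-3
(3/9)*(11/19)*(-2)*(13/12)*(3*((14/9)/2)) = -1001/1026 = -0.98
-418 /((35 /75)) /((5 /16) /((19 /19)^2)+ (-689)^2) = -33440 /17722929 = -0.00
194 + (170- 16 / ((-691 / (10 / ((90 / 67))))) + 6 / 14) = 15872173 / 43533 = 364.60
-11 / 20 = -0.55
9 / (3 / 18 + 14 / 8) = 108 / 23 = 4.70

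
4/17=0.24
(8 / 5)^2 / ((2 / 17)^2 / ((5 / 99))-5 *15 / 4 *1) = -73984 / 533955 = -0.14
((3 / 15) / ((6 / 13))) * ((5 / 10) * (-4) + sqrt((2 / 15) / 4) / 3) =-0.84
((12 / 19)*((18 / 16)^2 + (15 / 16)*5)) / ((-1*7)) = -1143 / 2128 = -0.54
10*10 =100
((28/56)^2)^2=1/16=0.06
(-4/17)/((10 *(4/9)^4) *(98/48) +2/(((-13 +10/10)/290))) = 78732/15906305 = 0.00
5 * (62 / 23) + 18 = 724 / 23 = 31.48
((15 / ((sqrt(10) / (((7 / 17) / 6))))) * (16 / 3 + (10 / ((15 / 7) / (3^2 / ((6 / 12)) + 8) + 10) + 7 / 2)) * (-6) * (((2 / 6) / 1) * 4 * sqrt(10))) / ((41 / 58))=-87838100 / 767397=-114.46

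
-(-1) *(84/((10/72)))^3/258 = 4608866304/5375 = 857463.50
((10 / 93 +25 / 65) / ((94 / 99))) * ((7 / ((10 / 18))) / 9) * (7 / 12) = 64141 / 151528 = 0.42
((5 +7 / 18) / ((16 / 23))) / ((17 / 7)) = 15617 / 4896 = 3.19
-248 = -248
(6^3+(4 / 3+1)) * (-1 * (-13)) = 8515 / 3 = 2838.33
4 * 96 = 384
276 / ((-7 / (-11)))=3036 / 7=433.71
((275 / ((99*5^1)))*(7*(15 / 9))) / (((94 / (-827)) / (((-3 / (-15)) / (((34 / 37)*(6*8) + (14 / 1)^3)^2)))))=-7925141 / 5401871890560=-0.00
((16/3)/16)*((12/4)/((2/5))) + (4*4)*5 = 165/2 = 82.50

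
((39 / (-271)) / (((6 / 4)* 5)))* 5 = -26 / 271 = -0.10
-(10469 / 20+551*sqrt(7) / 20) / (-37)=551*sqrt(7) / 740+10469 / 740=16.12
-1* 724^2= -524176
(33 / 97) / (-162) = -11 / 5238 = -0.00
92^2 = 8464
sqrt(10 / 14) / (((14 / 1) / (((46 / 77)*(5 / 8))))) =115*sqrt(35) / 30184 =0.02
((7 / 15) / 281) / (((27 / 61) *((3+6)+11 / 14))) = 5978 / 15591285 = 0.00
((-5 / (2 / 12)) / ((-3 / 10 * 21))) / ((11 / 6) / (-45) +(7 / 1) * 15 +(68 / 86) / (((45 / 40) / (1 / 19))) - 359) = -7353000 / 392214809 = -0.02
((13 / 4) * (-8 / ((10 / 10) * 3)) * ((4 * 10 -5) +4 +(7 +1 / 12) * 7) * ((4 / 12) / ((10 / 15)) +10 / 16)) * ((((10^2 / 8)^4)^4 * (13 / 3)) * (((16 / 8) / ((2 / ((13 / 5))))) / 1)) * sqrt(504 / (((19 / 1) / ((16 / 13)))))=-836546532809734344482421875 * sqrt(3458) / 2490368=-19753273220198755270884.23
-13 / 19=-0.68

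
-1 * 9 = -9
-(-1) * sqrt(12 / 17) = 2 * sqrt(51) / 17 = 0.84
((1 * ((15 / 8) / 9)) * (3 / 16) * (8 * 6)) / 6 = 5 / 16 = 0.31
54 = 54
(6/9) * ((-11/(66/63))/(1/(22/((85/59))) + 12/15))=-45430/5617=-8.09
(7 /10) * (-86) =-301 /5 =-60.20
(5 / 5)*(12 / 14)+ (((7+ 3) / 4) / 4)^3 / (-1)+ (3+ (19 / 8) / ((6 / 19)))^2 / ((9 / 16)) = 57303557 / 290304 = 197.39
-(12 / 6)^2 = -4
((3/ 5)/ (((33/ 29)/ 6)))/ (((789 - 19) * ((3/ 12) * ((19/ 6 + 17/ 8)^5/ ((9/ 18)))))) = 0.00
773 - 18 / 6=770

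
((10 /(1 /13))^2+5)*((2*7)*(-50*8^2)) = -757344000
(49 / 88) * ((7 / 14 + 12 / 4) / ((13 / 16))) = 343 / 143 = 2.40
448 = 448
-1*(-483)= 483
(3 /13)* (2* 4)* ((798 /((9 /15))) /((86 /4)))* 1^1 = 63840 /559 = 114.20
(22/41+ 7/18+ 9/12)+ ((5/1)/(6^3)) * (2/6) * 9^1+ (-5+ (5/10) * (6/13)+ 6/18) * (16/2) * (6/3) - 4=-936751/12792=-73.23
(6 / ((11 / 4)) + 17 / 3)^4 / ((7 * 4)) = 642837223 / 4743684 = 135.51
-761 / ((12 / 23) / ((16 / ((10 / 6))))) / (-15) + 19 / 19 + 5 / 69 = 1612126 / 1725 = 934.57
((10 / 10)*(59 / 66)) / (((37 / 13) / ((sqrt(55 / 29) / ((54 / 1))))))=767*sqrt(1595) / 3824172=0.01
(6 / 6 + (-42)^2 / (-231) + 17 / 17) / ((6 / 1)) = -31 / 33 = -0.94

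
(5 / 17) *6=30 / 17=1.76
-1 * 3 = -3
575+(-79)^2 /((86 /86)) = 6816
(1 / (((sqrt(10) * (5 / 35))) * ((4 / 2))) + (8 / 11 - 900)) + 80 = -9012 / 11 + 7 * sqrt(10) / 20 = -818.17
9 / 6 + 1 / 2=2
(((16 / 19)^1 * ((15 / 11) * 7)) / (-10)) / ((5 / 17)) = -2856 / 1045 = -2.73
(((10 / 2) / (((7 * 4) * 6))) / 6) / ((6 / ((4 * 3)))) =5 / 504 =0.01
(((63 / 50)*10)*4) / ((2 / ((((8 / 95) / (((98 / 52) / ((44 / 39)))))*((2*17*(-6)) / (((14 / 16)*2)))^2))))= 2812575744 / 162925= 17263.01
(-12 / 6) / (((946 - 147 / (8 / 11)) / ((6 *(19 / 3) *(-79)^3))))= 299767712 / 5951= 50372.66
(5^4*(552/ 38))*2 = 345000/ 19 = 18157.89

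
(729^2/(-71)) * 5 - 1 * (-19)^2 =-2682836/71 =-37786.42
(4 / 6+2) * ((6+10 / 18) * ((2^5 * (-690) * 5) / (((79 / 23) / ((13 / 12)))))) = -1298377600 / 2133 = -608709.61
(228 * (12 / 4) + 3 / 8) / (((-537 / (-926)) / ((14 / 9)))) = 5914825 / 3222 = 1835.76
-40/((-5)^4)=-8/125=-0.06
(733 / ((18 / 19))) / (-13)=-13927 / 234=-59.52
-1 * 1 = -1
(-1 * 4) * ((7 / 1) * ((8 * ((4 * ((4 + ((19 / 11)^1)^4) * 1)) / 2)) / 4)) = -21155120 / 14641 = -1444.92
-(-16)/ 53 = 16/ 53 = 0.30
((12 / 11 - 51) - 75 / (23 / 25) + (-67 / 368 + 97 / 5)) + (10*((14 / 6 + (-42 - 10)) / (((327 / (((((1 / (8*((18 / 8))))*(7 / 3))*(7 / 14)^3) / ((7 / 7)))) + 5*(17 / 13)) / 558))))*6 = -7234920740703 / 37181426480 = -194.58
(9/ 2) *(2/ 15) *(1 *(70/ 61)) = 42/ 61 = 0.69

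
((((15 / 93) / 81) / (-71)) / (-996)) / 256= 0.00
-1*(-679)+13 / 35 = 23778 / 35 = 679.37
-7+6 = -1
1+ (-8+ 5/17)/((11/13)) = -1516/187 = -8.11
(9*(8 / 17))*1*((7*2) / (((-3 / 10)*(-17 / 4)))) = 13440 / 289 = 46.51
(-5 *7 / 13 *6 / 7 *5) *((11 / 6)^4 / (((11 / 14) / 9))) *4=-5972.44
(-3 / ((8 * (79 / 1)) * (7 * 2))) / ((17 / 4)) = -3 / 37604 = -0.00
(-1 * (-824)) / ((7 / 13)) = 10712 / 7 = 1530.29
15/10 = 3/2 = 1.50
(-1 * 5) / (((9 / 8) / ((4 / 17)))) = -1.05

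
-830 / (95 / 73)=-12118 / 19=-637.79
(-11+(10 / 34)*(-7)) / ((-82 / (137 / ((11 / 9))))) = 136863 / 7667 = 17.85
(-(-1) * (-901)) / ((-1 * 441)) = 901 / 441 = 2.04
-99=-99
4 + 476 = 480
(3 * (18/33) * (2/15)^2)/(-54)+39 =289571/7425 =39.00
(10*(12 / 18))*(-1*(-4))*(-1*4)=-320 / 3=-106.67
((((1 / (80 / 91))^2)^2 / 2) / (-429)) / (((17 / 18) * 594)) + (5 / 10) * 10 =7582919525003 / 1516584960000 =5.00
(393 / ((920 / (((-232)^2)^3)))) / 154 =3830015019466752 / 8855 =432525693898.00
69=69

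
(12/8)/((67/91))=273/134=2.04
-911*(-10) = 9110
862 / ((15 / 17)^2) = 1107.19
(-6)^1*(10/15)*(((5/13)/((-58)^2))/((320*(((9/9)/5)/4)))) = -5/174928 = -0.00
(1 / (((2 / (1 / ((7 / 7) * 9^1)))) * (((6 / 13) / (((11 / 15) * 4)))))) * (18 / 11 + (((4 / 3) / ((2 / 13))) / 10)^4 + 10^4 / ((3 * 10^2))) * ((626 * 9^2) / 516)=80517050549 / 65306250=1232.91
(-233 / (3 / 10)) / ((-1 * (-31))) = -2330 / 93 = -25.05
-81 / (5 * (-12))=27 / 20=1.35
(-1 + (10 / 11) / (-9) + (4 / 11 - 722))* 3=-71551 / 33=-2168.21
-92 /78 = -46 /39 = -1.18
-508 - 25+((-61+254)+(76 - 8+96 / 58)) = -7840 / 29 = -270.34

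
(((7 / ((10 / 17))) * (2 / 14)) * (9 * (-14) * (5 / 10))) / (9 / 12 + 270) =-714 / 1805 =-0.40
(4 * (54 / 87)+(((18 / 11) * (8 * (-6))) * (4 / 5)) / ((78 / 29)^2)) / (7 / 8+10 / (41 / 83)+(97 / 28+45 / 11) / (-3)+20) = -11517452352 / 71669356915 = -0.16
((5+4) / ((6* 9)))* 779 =779 / 6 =129.83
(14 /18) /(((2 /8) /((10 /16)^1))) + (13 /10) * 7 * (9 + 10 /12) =16457 /180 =91.43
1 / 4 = 0.25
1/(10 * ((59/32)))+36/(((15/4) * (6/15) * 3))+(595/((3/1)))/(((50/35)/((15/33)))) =1385491/19470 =71.16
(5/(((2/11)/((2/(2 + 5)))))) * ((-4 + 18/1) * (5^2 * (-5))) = -13750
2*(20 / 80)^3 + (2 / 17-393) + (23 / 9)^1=-1910887 / 4896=-390.30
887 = 887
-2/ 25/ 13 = -2/ 325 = -0.01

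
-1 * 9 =-9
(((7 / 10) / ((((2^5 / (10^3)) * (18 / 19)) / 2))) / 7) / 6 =1.10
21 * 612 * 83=1066716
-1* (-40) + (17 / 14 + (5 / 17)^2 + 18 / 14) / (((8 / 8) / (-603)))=-878365 / 578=-1519.66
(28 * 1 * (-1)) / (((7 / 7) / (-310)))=8680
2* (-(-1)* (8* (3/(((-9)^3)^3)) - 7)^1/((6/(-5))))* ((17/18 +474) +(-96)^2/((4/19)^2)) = 16955960852075765/6973568802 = 2431461.04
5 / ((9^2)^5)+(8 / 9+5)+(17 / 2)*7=455993915563 / 6973568802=65.39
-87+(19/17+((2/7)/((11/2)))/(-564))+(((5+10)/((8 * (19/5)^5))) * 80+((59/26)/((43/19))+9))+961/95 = -167523074463435503/2554692140290290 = -65.57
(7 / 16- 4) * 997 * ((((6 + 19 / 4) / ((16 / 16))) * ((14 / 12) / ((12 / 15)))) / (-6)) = 28509215 / 3072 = 9280.34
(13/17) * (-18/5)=-234/85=-2.75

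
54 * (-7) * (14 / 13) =-5292 / 13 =-407.08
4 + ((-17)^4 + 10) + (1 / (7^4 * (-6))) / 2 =2406810419 / 28812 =83535.00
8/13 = 0.62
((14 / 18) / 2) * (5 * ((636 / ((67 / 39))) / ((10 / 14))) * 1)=67522 / 67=1007.79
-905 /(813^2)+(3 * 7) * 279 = 3872616466 /660969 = 5859.00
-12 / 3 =-4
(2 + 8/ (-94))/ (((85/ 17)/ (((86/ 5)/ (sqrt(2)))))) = 774 * sqrt(2)/ 235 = 4.66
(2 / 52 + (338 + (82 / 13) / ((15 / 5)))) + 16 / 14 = 186341 / 546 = 341.28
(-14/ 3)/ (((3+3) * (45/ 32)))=-0.55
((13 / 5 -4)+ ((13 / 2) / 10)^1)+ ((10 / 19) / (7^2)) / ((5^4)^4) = -85235595703117 / 113647460937500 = -0.75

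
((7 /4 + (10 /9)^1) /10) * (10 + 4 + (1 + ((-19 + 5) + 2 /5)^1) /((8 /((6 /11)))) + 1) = 4.05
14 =14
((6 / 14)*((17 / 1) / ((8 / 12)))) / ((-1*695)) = -153 / 9730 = -0.02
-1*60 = -60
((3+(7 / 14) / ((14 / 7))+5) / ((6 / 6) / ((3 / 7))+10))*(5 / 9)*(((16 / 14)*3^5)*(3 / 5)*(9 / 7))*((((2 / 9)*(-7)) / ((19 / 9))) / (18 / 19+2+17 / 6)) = -1732104 / 170681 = -10.15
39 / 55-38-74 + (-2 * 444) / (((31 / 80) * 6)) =-840951 / 1705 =-493.23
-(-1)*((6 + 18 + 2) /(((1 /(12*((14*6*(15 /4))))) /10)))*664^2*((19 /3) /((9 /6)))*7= 12806794291200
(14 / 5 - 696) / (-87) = 3466 / 435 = 7.97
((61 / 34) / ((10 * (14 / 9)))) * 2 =549 / 2380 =0.23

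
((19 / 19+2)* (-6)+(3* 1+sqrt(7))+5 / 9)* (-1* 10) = 1300 / 9 - 10* sqrt(7) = 117.99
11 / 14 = 0.79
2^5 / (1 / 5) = 160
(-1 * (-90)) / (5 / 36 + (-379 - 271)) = -0.14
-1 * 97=-97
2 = 2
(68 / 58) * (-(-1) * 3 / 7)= 0.50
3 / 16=0.19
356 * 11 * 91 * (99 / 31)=35279244 / 31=1138040.13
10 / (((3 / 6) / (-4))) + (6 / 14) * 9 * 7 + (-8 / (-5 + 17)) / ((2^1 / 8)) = -167 / 3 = -55.67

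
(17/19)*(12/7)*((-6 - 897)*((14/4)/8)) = -46053/76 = -605.96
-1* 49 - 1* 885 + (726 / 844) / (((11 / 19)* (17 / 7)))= -6696127 / 7174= -933.39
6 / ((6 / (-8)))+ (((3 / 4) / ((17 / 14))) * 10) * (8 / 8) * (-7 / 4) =-1279 / 68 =-18.81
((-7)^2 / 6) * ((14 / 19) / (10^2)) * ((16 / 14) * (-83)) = -8134 / 1425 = -5.71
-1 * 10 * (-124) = 1240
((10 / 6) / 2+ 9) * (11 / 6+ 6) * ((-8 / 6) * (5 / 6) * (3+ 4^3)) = -928955 / 162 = -5734.29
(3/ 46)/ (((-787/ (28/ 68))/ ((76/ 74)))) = -399/ 11385529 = -0.00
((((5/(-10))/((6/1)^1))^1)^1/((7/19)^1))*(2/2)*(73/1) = -16.51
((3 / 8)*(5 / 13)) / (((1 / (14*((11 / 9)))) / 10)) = 1925 / 78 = 24.68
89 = 89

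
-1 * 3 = -3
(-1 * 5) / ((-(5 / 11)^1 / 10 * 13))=110 / 13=8.46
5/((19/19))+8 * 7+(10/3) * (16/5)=215/3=71.67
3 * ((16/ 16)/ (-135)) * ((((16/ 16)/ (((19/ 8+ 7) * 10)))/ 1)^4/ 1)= -256/ 889892578125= -0.00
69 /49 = 1.41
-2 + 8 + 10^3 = 1006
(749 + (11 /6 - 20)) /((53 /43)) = 188555 /318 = 592.94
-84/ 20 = -21/ 5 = -4.20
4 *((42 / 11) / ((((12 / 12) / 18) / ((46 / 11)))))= 139104 / 121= 1149.62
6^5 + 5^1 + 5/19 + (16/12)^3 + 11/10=39935683/5130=7784.73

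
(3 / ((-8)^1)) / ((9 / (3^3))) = -9 / 8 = -1.12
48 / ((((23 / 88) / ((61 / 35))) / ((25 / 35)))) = 228.63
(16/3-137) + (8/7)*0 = -395/3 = -131.67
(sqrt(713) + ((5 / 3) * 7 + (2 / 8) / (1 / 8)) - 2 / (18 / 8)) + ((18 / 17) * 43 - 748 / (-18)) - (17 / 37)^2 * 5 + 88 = sqrt(713) + 13042694 / 69819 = 213.51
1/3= 0.33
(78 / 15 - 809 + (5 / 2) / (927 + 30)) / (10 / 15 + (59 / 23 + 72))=-176923843 / 16559290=-10.68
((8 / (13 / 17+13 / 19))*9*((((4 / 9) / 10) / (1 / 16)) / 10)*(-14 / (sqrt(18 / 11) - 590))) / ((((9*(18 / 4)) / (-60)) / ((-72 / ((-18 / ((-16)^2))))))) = -769334444032 / 6048035019 - 592707584*sqrt(22) / 10080058365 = -127.48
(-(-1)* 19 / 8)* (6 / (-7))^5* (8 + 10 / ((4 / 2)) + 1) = -36936 / 2401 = -15.38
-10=-10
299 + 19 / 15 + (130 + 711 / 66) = 145543 / 330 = 441.04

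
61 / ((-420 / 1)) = -61 / 420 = -0.15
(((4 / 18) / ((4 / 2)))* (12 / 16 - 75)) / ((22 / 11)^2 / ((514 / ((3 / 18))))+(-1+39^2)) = -25443 / 4687684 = -0.01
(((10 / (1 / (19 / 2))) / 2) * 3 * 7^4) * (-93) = -63638505 / 2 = -31819252.50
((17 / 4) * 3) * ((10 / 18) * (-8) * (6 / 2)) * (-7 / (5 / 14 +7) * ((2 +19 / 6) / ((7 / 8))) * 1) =955.08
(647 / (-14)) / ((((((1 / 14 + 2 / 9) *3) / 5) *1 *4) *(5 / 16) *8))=-1941 / 74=-26.23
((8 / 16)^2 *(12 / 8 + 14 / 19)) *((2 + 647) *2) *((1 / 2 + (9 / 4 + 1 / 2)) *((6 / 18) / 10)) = 143429 / 1824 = 78.63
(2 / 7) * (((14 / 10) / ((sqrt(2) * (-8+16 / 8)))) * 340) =-34 * sqrt(2) / 3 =-16.03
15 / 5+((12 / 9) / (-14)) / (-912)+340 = 3284569 / 9576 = 343.00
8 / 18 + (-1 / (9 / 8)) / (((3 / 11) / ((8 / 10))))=-292 / 135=-2.16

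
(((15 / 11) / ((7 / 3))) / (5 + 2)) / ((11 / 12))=540 / 5929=0.09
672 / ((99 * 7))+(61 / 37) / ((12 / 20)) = 1513 / 407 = 3.72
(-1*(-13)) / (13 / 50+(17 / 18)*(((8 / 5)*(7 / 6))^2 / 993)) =52281450 / 1058957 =49.37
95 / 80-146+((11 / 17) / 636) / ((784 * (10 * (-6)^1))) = -73651127771 / 508596480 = -144.81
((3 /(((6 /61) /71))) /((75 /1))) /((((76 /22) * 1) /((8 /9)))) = 95282 /12825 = 7.43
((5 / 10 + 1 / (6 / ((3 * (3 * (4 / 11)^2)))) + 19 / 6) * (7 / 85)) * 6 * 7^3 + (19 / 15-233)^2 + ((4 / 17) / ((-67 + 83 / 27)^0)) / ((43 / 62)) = 63632892658 / 1170675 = 54355.73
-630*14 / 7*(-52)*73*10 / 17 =47829600 / 17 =2813505.88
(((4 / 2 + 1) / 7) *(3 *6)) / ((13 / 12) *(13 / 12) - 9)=-0.99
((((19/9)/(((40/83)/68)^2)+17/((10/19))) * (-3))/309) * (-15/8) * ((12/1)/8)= 1148.56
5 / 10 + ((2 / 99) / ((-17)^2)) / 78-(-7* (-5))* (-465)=16275.50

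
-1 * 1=-1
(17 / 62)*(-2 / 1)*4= -68 / 31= -2.19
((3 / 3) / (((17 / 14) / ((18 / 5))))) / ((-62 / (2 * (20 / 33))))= -336 / 5797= -0.06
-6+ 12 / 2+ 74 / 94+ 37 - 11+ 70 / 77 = 14319 / 517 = 27.70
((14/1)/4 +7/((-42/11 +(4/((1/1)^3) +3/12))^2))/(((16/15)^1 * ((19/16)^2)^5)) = 15271701113733120/2213314919066161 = 6.90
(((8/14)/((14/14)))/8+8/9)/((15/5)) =0.32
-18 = -18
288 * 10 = 2880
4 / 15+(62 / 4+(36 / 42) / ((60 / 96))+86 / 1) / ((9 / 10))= 114.57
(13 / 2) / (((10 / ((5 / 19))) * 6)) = 13 / 456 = 0.03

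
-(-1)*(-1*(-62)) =62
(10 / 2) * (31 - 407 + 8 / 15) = -5632 / 3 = -1877.33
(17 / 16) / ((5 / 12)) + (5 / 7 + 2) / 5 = 433 / 140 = 3.09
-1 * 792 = -792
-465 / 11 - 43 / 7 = -3728 / 77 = -48.42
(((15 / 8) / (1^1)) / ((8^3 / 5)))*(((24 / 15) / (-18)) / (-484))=5 / 1486848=0.00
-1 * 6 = -6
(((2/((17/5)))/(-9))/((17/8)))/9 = -80/23409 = -0.00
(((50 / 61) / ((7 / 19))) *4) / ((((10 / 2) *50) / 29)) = 1.03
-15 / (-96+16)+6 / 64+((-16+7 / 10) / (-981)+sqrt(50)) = 5177 / 17440+5 * sqrt(2) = 7.37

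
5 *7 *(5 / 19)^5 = 109375 / 2476099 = 0.04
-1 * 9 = -9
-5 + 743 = 738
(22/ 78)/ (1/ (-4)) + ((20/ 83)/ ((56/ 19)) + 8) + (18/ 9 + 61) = 3170155/ 45318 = 69.95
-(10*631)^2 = -39816100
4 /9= 0.44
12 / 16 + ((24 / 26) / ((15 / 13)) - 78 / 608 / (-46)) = 108571 / 69920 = 1.55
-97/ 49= -1.98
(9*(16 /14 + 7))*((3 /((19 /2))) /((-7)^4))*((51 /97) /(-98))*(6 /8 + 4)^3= -28334529 /5112554944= -0.01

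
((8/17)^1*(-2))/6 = -8/51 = -0.16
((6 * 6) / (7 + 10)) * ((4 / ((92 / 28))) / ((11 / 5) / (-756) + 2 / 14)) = 18.42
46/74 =23/37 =0.62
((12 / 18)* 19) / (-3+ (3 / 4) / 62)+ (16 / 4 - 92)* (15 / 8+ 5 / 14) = -164347 / 819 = -200.67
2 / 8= 1 / 4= 0.25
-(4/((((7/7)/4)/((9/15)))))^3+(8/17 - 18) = -1917314/2125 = -902.27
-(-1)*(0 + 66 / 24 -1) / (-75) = -7 / 300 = -0.02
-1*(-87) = 87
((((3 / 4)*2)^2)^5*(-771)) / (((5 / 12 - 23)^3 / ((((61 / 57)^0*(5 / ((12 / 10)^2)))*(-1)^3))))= -13.40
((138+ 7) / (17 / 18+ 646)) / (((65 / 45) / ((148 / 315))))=77256 / 1059695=0.07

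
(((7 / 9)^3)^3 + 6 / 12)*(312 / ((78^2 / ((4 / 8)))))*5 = 2340638515 / 30218798142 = 0.08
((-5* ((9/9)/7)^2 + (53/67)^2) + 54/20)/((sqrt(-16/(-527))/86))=304909001* sqrt(527)/4399220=1591.11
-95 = -95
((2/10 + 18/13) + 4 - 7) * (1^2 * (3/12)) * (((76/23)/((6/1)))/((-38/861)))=287/65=4.42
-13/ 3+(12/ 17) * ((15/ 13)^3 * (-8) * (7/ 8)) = -1336037/ 112047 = -11.92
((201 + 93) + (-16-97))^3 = 5929741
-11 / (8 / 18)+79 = 217 / 4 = 54.25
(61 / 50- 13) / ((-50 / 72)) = 10602 / 625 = 16.96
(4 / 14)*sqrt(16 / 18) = 4*sqrt(2) / 21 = 0.27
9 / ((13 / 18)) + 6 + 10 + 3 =409 / 13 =31.46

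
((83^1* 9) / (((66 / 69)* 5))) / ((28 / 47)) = 807507 / 3080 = 262.18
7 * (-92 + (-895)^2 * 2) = 11213706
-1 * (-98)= 98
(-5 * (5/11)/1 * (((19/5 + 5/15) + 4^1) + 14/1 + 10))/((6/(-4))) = 4820/99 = 48.69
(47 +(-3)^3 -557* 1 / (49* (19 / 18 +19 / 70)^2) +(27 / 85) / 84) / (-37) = -704246677 / 1923274430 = -0.37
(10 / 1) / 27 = 10 / 27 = 0.37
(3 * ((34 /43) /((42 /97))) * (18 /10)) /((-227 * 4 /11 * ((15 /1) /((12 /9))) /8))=-145112 /1708175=-0.08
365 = 365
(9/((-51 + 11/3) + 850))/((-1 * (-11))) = 27/26488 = 0.00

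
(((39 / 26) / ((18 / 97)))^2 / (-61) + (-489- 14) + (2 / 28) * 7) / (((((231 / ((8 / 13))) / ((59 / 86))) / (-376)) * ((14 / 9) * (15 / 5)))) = 12266002237 / 165414249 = 74.15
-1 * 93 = -93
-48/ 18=-8/ 3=-2.67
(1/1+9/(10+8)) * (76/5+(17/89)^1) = 20547/890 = 23.09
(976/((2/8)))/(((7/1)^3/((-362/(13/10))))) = -14132480/4459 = -3169.43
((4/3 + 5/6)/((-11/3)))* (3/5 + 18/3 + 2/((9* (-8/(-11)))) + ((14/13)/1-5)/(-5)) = -3599/792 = -4.54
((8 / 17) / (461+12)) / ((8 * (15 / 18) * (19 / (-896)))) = -5376 / 763895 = -0.01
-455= -455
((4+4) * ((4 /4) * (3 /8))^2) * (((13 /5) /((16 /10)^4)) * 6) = 43875 /16384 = 2.68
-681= -681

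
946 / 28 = 473 / 14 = 33.79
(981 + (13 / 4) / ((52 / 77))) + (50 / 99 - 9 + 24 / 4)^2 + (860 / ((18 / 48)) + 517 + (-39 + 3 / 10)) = 3763.67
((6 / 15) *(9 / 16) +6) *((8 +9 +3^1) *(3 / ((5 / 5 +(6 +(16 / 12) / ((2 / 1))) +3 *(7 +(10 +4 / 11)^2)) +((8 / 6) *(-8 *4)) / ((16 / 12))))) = 271161 / 231508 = 1.17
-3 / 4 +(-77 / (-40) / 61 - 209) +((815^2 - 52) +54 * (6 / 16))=1620119817 / 2440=663983.53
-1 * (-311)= 311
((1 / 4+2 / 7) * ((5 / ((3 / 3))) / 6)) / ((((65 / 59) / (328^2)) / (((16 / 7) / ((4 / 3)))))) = 47605920 / 637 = 74734.57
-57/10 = -5.70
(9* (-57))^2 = 263169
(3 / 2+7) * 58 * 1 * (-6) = -2958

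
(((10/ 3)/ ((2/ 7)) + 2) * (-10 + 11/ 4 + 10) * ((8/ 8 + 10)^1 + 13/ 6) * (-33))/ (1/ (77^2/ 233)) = -2323687751/ 5592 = -415537.87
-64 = -64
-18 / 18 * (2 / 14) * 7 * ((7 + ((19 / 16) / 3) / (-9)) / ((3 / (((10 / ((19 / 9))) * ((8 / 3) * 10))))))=-150250 / 513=-292.88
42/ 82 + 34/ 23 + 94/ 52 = 93123/ 24518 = 3.80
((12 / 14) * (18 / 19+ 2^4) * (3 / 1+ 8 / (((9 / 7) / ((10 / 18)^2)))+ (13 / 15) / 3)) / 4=436724 / 23085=18.92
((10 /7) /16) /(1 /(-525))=-375 /8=-46.88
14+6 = 20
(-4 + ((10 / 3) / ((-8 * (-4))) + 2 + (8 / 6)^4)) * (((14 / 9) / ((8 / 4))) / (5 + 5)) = 0.10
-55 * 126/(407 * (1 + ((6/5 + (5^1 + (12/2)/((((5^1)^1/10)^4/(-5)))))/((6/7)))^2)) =-567000/10174881193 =-0.00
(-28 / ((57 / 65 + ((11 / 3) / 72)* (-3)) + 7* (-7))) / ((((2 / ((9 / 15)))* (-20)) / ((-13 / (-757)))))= -127764 / 855148835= -0.00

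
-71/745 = -0.10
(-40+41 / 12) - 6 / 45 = -2203 / 60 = -36.72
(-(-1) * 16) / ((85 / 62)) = 992 / 85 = 11.67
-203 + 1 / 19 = -3856 / 19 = -202.95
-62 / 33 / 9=-62 / 297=-0.21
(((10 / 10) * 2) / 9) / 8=1 / 36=0.03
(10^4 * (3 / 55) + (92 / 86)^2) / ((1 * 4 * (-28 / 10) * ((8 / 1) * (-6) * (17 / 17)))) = 13896595 / 13667808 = 1.02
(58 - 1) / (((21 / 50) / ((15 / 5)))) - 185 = 1555 / 7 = 222.14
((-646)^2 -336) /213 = 416980 /213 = 1957.65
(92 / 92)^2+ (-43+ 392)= 350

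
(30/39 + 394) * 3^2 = 3552.92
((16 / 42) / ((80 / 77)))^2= 121 / 900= 0.13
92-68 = 24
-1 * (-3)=3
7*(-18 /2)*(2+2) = -252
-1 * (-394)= 394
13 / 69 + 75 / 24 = 1829 / 552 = 3.31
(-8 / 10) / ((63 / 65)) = -52 / 63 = -0.83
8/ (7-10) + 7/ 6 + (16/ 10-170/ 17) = -9.90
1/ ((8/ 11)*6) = 11/ 48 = 0.23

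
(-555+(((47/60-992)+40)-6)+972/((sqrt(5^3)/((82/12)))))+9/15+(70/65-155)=-1299121/780+6642 * sqrt(5)/25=-1071.46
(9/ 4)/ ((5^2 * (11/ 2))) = 9/ 550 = 0.02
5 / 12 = 0.42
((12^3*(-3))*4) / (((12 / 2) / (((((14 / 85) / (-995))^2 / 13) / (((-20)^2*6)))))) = -7056 / 2324702453125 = -0.00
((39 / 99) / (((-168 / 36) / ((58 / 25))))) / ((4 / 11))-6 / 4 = -2.04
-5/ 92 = -0.05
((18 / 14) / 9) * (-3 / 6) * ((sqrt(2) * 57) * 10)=-285 * sqrt(2) / 7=-57.58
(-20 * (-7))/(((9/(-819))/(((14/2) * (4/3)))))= -118906.67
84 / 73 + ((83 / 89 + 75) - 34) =279912 / 6497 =43.08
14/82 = 7/41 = 0.17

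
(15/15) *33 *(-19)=-627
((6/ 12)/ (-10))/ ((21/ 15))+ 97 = 2715/ 28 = 96.96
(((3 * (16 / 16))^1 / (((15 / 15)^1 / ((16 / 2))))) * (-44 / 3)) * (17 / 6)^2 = -25432 / 9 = -2825.78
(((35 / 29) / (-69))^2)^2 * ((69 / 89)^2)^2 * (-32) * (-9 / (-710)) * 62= -0.00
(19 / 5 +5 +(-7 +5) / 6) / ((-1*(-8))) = 127 / 120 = 1.06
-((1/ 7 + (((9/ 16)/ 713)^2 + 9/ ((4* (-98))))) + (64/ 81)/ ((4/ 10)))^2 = -1171262431129650414333025/ 266808860379294382227456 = -4.39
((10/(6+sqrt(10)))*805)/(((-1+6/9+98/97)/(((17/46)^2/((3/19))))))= 279629175/117806-93209725*sqrt(10)/235612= 1122.62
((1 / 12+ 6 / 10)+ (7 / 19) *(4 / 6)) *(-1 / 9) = -353 / 3420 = -0.10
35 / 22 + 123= 2741 / 22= 124.59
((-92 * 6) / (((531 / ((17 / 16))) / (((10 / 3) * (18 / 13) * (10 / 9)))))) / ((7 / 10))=-8.09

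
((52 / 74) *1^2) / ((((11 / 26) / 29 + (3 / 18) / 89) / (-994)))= -2601431196 / 61309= -42431.47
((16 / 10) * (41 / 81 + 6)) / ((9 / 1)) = 4216 / 3645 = 1.16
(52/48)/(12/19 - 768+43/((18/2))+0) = -57/40124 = -0.00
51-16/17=851/17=50.06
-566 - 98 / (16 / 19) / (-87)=-393005 / 696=-564.66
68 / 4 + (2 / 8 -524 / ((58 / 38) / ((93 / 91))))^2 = 13699243481361 / 111429136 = 122941.31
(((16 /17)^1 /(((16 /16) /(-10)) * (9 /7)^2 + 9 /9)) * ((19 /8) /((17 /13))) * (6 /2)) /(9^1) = 242060 /354603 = 0.68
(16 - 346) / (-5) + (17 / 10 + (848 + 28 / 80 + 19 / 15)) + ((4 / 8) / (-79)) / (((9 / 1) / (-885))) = 917.94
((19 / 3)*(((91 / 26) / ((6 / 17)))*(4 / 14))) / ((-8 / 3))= -323 / 48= -6.73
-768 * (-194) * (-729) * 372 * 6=-242429054976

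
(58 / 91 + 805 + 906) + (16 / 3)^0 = 155850 / 91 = 1712.64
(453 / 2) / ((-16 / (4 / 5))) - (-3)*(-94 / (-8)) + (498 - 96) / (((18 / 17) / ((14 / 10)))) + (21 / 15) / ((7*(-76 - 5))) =1799677 / 3240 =555.46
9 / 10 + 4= 49 / 10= 4.90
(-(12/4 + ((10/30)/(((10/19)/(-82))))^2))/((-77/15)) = 86788/165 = 525.99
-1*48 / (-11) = 48 / 11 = 4.36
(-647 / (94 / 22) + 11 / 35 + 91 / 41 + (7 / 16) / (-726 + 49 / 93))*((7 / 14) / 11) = -10840426313207 / 1601757240160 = -6.77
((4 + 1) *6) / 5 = 6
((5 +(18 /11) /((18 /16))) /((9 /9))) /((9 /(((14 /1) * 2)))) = 1988 /99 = 20.08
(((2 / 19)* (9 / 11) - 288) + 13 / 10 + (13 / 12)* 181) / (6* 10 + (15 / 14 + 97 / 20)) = -7946771 / 5786583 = -1.37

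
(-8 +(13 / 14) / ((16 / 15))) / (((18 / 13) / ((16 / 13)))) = -1597 / 252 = -6.34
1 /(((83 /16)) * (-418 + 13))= -16 /33615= -0.00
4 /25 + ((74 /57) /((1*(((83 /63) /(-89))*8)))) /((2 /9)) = -15508961 /315400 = -49.17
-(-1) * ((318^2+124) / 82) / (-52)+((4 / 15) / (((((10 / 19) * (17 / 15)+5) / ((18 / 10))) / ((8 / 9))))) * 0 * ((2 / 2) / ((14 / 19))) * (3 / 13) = -12656 / 533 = -23.74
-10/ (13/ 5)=-50/ 13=-3.85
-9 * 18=-162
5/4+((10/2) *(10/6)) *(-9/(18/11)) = -535/12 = -44.58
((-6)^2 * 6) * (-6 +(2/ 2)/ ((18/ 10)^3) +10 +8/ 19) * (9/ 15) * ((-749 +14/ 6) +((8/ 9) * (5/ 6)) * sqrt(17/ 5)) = -227981824/ 513 +2035552 * sqrt(85)/ 23085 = -443596.07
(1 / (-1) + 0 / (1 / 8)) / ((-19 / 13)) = 13 / 19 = 0.68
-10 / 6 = -5 / 3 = -1.67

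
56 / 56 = 1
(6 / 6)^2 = 1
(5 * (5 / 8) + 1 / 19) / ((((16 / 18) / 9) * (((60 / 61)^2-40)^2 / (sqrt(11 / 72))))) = 180563612481 * sqrt(22) / 102604414566400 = 0.01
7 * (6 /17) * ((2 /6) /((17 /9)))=126 /289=0.44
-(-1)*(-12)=-12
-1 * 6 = -6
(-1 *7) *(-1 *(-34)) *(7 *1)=-1666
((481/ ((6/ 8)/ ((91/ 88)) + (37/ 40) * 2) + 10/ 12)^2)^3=21567832203067631716540866186735978765625/ 494626321314243209578135104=43604295351207.72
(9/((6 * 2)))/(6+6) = 1/16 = 0.06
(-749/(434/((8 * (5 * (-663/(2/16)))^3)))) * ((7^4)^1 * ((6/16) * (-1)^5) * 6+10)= -43046153233222464000/31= -1388585588168466580.65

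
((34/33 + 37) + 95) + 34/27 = 39884/297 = 134.29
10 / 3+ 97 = 301 / 3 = 100.33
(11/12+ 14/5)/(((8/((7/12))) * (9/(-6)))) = -1561/8640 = -0.18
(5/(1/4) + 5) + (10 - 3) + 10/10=33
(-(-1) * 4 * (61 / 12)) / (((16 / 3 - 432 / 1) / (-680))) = 1037 / 32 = 32.41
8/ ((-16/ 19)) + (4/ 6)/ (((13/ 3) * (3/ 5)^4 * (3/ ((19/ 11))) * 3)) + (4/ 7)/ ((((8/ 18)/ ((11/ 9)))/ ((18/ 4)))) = -1605949/ 729729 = -2.20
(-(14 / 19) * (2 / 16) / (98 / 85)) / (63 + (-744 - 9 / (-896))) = 1360 / 11593173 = 0.00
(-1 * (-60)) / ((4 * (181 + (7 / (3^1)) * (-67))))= 45 / 74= 0.61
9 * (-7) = -63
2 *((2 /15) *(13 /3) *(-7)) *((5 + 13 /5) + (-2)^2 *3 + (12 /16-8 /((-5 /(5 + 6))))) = -23023 /75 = -306.97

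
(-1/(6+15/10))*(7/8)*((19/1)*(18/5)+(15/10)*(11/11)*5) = -8.86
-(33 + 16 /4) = -37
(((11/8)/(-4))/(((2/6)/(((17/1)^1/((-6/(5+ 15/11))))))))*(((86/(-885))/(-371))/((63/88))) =8041/1182006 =0.01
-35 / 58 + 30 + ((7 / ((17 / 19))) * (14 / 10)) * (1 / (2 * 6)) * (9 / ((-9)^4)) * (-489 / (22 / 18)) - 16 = 113291353 / 8785260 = 12.90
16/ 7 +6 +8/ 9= 9.17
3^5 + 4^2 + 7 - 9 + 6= 263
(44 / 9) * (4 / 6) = 88 / 27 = 3.26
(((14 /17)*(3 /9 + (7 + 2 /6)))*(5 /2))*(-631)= -507955 /51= -9959.90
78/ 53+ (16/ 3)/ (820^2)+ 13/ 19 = 273709832/ 126957525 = 2.16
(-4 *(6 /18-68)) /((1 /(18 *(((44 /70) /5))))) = 612.48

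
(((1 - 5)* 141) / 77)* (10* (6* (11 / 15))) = -2256 / 7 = -322.29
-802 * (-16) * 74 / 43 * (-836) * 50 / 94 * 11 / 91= -218305683200 / 183911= -1187018.09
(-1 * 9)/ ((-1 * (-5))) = -9/ 5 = -1.80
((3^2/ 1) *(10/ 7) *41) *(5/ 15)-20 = 1090/ 7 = 155.71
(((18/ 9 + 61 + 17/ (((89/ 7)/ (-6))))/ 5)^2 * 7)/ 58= 167590143/ 11485450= 14.59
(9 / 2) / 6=3 / 4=0.75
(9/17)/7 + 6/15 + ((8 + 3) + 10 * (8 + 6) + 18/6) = 91913/595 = 154.48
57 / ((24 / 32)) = 76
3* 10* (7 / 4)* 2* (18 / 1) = 1890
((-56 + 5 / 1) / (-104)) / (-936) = -17 / 32448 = -0.00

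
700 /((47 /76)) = 53200 /47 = 1131.91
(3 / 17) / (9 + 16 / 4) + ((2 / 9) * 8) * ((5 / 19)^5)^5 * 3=837688461195358615949115398774491 / 61709716641313787362772171615970837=0.01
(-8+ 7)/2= -1/2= -0.50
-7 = -7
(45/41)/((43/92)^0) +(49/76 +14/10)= 48957/15580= 3.14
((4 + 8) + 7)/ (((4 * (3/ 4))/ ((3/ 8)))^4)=19/ 4096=0.00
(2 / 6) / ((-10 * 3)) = -0.01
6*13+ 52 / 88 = 1729 / 22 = 78.59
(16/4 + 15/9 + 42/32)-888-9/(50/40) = -213173/240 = -888.22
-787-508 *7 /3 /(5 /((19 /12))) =-52306 /45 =-1162.36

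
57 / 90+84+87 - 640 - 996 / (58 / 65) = -1584.57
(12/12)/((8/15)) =1.88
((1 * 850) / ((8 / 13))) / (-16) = -5525 / 64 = -86.33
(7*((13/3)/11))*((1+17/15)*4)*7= 81536/495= 164.72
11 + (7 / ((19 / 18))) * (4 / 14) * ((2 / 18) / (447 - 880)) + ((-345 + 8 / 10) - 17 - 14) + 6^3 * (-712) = -6341215307 / 41135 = -154156.20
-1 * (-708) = 708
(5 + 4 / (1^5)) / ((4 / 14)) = 31.50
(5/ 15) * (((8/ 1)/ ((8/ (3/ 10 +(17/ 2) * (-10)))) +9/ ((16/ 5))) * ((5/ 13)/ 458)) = -6551/ 285792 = -0.02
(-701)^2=491401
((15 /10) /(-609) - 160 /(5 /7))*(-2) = 90945 /203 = 448.00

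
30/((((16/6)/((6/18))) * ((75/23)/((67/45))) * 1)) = 1541/900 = 1.71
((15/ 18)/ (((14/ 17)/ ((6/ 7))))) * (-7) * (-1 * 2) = 85/ 7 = 12.14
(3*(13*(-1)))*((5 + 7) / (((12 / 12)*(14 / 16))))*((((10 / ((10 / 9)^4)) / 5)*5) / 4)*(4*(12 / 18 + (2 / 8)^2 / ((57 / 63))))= -171694809 / 66500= -2581.88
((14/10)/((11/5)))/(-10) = -7/110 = -0.06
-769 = -769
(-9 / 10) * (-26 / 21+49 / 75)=921 / 1750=0.53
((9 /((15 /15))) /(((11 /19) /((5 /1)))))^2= 731025 /121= 6041.53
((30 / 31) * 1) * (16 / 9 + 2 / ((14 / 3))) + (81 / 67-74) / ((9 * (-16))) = 5528549 / 2093616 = 2.64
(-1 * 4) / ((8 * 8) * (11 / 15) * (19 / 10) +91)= -0.02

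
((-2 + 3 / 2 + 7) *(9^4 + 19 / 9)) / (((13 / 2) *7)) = 59068 / 63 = 937.59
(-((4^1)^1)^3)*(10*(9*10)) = -57600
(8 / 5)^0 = 1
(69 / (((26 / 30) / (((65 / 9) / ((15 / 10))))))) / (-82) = -575 / 123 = -4.67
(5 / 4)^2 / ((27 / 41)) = 2.37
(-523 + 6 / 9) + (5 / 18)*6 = -1562 / 3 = -520.67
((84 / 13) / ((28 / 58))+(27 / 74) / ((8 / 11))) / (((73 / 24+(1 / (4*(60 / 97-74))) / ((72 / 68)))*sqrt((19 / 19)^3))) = 3423120939 / 749009833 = 4.57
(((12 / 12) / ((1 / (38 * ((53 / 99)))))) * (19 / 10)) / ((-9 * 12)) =-19133 / 53460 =-0.36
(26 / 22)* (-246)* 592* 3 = -5679648 / 11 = -516331.64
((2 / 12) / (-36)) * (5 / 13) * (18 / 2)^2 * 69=-1035 / 104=-9.95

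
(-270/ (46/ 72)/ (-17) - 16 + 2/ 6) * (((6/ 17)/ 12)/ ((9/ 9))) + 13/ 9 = 1.71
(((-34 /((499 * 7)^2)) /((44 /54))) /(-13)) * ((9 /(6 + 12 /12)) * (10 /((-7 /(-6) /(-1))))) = -0.00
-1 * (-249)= 249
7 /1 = 7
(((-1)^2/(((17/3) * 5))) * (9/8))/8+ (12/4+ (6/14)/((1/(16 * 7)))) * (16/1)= 4439067/5440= 816.00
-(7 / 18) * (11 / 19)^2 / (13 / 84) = -11858 / 14079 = -0.84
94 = 94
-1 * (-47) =47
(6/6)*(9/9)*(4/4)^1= 1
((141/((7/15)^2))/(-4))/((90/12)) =-2115/98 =-21.58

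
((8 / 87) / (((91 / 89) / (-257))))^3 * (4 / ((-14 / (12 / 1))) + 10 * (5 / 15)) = 12253759337079808 / 10420804048473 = 1175.89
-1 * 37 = -37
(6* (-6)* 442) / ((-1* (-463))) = -15912 / 463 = -34.37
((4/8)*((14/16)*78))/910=3/80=0.04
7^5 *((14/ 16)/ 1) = 117649/ 8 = 14706.12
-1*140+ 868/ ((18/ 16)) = 5684/ 9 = 631.56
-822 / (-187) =822 / 187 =4.40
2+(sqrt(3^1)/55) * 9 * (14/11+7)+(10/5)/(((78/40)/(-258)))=-3414/13+819 * sqrt(3)/605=-260.27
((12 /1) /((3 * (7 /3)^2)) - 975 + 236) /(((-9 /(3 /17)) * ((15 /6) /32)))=463040 /2499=185.29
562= 562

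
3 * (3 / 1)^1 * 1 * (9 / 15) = 27 / 5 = 5.40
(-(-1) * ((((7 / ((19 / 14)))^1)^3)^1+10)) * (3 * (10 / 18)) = 1682970 / 6859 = 245.37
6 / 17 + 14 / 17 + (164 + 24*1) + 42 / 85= 16122 / 85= 189.67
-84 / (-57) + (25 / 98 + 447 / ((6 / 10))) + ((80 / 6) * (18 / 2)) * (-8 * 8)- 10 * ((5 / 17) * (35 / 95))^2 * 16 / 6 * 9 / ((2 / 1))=-70901848741 / 10224242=-6934.68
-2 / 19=-0.11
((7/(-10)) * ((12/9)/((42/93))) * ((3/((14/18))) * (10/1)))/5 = -558/35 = -15.94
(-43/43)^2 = 1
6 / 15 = 2 / 5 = 0.40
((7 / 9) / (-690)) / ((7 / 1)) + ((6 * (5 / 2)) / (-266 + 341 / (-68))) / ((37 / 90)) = -190253291 / 1411477110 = -0.13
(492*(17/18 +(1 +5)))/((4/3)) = 5125/2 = 2562.50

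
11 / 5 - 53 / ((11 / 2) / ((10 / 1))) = -5179 / 55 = -94.16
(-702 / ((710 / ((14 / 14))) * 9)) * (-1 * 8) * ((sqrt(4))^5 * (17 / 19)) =169728 / 6745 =25.16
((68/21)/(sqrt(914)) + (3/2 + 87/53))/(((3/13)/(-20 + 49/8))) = -160173/848 - 8177 * sqrt(914)/38388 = -195.32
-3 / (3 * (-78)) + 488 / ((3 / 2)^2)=216.90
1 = 1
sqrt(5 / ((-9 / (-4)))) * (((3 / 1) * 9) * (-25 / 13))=-450 * sqrt(5) / 13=-77.40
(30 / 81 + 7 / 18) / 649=0.00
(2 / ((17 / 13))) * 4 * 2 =208 / 17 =12.24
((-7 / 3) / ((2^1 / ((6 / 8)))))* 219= -1533 / 8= -191.62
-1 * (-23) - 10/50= 114/5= 22.80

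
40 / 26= 20 / 13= 1.54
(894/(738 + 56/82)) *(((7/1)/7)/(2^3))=18327/121144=0.15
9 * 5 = 45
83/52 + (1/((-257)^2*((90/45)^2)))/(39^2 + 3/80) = 667074359801/417926104284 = 1.60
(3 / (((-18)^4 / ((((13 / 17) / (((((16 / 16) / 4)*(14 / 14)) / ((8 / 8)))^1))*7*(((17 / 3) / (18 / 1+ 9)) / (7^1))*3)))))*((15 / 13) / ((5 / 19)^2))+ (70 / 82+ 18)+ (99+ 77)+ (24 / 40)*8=3222436829 / 16140060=199.65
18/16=9/8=1.12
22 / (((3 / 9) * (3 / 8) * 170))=88 / 85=1.04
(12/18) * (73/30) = 73/45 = 1.62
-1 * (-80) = 80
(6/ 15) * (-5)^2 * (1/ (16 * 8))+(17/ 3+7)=2447/ 192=12.74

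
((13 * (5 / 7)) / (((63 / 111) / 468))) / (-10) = -37518 / 49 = -765.67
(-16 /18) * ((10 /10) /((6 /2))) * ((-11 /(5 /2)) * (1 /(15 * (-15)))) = -176 /30375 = -0.01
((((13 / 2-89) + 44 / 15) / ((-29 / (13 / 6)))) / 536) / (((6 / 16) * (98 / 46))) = 101959 / 7344540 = 0.01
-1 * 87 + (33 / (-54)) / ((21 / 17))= -33073 / 378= -87.49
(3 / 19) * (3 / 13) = 9 / 247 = 0.04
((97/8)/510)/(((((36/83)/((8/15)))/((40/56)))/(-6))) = -8051/64260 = -0.13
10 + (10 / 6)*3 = 15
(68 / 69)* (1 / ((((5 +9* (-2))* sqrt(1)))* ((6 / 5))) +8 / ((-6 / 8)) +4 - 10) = -4930 / 299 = -16.49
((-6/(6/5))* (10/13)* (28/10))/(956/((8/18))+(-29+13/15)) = -300/59137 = -0.01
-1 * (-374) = 374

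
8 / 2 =4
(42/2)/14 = 3/2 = 1.50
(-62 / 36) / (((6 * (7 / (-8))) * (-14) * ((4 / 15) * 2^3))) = -155 / 14112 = -0.01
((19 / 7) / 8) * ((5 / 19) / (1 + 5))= 5 / 336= 0.01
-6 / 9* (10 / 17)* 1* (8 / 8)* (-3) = 20 / 17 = 1.18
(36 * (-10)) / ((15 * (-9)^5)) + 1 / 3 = 6569 / 19683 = 0.33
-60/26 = -30/13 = -2.31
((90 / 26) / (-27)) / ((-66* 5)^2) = -1 / 849420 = -0.00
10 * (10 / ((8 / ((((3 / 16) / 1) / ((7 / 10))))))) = 375 / 112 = 3.35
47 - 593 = -546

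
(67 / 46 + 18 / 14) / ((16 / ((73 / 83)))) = 0.15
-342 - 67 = -409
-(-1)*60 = 60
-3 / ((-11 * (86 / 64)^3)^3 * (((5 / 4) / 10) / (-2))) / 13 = -1688849860263936 / 8696359964343194429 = -0.00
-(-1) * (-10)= -10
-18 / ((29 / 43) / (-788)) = 609912 / 29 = 21031.45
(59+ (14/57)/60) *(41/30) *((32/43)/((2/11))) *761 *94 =13020489060392/551475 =23610297.95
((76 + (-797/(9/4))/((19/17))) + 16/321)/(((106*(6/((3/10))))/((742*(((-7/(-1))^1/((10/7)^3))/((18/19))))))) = -1157447669/5416875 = -213.67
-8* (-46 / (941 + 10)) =368 / 951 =0.39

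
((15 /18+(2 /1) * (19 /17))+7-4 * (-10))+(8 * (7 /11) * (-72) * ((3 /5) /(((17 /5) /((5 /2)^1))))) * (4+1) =-851023 /1122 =-758.49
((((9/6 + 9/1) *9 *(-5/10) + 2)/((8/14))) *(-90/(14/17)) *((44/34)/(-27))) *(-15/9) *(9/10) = 622.19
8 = 8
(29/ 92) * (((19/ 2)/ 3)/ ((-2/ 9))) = -1653/ 368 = -4.49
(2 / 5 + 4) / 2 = 11 / 5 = 2.20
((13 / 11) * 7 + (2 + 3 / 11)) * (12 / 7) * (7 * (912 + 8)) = 1280640 / 11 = 116421.82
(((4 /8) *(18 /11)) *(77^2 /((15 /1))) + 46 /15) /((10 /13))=63661 /150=424.41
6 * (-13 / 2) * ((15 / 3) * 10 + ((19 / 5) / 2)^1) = -20241 / 10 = -2024.10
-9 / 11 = -0.82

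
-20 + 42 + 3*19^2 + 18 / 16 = 8849 / 8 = 1106.12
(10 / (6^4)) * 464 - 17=-1087 / 81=-13.42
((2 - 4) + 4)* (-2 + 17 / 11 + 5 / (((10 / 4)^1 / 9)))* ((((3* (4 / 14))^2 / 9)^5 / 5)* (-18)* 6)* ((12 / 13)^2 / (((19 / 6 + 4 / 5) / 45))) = -1659729346560 / 62489457059029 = -0.03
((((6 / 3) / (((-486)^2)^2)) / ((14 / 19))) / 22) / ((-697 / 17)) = -19 / 352248907326624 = -0.00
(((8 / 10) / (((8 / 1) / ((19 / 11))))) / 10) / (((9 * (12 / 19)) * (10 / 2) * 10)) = 361 / 5940000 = 0.00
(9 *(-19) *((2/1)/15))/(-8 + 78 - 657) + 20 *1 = 20.04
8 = 8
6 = 6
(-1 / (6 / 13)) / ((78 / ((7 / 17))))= -7 / 612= -0.01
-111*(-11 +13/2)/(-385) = -999/770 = -1.30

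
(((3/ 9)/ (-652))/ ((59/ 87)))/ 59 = -0.00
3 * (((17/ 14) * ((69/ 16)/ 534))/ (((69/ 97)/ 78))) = 64311/ 19936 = 3.23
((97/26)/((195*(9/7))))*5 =679/9126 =0.07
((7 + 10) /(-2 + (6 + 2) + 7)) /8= 17 /104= 0.16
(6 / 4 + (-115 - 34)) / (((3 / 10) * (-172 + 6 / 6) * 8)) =1475 / 4104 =0.36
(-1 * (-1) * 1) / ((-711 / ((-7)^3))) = 343 / 711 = 0.48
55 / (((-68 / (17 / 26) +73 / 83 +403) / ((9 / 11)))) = 747 / 4978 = 0.15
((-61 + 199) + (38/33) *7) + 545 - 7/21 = 7598/11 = 690.73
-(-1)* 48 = 48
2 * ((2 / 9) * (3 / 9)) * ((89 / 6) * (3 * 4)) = 712 / 27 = 26.37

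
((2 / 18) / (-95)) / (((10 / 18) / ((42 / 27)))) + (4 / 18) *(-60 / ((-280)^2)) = -5773 / 1675800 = -0.00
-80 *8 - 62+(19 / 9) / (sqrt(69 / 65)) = -702+19 *sqrt(4485) / 621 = -699.95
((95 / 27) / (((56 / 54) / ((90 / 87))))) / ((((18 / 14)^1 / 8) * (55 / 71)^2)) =383116 / 10527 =36.39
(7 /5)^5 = 16807 /3125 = 5.38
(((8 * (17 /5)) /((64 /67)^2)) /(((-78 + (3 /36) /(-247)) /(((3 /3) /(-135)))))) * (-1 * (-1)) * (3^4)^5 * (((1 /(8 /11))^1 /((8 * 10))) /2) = 80328702134263869 /946966528000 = 84827.39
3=3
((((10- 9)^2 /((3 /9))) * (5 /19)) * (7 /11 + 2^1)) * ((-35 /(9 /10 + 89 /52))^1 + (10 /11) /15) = -6192370 /223003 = -27.77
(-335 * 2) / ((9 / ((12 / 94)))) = -1340 / 141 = -9.50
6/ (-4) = -3/ 2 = -1.50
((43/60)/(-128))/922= -43/7080960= -0.00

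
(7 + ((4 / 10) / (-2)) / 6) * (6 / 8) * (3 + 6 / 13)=1881 / 104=18.09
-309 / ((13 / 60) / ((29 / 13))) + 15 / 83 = -44623245 / 14027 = -3181.24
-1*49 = -49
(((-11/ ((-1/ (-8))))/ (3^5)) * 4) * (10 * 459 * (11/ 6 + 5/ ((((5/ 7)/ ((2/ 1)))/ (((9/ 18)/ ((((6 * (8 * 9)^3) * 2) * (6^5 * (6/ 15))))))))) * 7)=-85327.41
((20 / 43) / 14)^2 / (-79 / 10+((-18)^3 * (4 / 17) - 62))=-17000 / 22212012963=-0.00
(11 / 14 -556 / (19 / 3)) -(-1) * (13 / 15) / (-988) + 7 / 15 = -230191 / 2660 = -86.54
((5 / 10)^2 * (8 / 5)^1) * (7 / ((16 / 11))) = 77 / 40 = 1.92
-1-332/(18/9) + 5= -162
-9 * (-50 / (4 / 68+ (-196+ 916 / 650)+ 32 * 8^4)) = 2486250 / 723098011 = 0.00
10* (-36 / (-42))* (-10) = -600 / 7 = -85.71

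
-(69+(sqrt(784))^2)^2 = -727609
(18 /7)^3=17.00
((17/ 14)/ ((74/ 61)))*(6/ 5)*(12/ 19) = 18666/ 24605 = 0.76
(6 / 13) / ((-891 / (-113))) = 226 / 3861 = 0.06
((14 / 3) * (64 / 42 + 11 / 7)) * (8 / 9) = 12.84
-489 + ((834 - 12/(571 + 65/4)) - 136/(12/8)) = 199127/783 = 254.31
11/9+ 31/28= 587/252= 2.33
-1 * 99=-99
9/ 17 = 0.53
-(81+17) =-98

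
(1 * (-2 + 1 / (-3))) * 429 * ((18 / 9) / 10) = -1001 / 5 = -200.20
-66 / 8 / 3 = -11 / 4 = -2.75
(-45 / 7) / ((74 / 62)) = -1395 / 259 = -5.39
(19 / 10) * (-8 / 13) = -76 / 65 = -1.17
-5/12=-0.42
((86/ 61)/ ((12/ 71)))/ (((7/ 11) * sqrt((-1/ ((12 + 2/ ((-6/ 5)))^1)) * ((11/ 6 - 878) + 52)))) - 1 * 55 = -55 + 781 * sqrt(306590)/ 294630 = -53.53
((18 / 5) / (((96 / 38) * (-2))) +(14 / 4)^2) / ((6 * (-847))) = -0.00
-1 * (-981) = 981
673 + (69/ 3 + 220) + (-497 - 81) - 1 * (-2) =340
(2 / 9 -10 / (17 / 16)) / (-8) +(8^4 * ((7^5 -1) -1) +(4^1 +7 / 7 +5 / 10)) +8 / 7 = 294881804899 / 4284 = 68833287.79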